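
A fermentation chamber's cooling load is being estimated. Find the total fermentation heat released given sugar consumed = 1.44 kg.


Q = m_sugar · 590 kJ/kg
Q = 1.44 · 590

849.6000 kJ


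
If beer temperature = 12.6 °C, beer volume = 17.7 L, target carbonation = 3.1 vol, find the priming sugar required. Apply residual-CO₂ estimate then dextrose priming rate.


residual = 14.695·(0.01821 + 0.09011·e^(−0.04·T));  sugar = (target − residual)·4.0·V
residual = 14.695·(0.01821 + 0.09011·e^(−0.04·12.6)) = 1.0675
sugar = (3.1 − 1.0675)·4.0·17.7

143.8984 g


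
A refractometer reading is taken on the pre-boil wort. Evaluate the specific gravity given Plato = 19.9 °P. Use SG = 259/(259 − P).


SG = 259/(259 − 19.9)

1.0832


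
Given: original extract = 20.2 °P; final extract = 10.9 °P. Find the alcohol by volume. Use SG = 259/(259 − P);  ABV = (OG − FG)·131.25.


OG = 259/(259 − 20.2) = 1.0846
FG = 259/(259 − 10.9) = 1.0439
ABV = (1.0846 − 1.0439)·131.25

5.3361 % ABV


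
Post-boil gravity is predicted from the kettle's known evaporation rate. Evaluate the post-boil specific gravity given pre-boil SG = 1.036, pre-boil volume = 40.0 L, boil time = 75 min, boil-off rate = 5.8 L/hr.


V_post = V_pre − rate·(t/60);  SG_post = 1 + (SG_pre−1)·V_pre/V_post
V_post = 40.0 − 5.8·(75/60) = 32.7500
SG_post = 1 + (1.036 − 1)·40.0/32.7500

1.0440


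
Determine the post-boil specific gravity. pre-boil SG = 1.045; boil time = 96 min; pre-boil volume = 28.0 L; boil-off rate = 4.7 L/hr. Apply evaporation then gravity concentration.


V_post = V_pre − rate·(t/60);  SG_post = 1 + (SG_pre−1)·V_pre/V_post
V_post = 28.0 − 4.7·(96/60) = 20.4800
SG_post = 1 + (1.045 − 1)·28.0/20.4800

1.0615


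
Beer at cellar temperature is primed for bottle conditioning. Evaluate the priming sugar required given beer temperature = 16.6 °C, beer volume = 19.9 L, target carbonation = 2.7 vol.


residual = 14.695·(0.01821 + 0.09011·e^(−0.04·T));  sugar = (target − residual)·4.0·V
residual = 14.695·(0.01821 + 0.09011·e^(−0.04·16.6)) = 0.9493
sugar = (2.7 − 0.9493)·4.0·19.9

139.3588 g


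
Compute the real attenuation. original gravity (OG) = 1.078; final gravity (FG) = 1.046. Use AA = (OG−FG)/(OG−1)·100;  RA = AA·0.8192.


AA = (1.078 − 1.046)/(1.078 − 1)·100 = 41.0256
RA = 41.0256·0.8192

33.6082 %


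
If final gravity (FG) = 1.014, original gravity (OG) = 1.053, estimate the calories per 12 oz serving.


ABW = (OG−FG)·131.25·0.79/FG;  °P = 259 − 259/SG (for OG→OE and FG→AE);  RE = 0.1808·OE + 0.8192·AE;  Cal = (6.9·ABW + 4·(RE−0.1))·FG·3.55
ABW = (1.053 − 1.014)·131.25·0.79/1.014 = 3.9880
OE = 259 − 259/1.053 = 13.0361 °P
AE = 259 − 259/1.014 = 3.5759 °P
RE = 0.1808·13.0361 + 0.8192·3.5759 = 5.2863 °P
Cal = (6.9·3.9880 + 4·(5.2863−0.1))·1.014·3.55

173.7301 kcal


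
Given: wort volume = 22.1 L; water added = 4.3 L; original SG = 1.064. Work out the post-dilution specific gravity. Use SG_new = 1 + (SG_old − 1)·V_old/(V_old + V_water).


pts = (1.064 − 1)·1000·22.1/(22.1 + 4.3) = 53.5758
SG_new = 1 + 53.5758/1000

1.0536


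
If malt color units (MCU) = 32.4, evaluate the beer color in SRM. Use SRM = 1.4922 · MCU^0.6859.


SRM = 1.4922 · 32.4^0.6859

16.2147 SRM


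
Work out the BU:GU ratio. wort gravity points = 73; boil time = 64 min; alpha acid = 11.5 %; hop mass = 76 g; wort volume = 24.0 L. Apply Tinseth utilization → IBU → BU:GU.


U = 1.65·0.000125^(GP/1000)·(1−e^(−0.04t))/4.15;  IBU = (α/100)·m·U·1000/V;  BU:GU = IBU/GP
U = 1.65·0.000125^(73/1000)·(1−e^(−0.04·64))/4.15 = 0.1904
IBU = (11.5/100)·76·0.1904·1000/24.0 = 69.3216
BU:GU = 69.3216/73

0.9496


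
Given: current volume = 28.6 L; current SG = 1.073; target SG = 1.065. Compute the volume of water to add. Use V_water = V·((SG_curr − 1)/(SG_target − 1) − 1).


V_water = 28.6·((1.073 − 1)/(1.065 − 1) − 1)

3.5200 L


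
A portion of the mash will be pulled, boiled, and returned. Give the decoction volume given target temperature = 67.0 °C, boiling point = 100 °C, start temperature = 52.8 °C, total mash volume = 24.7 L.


V_dec = V_total·(T_target − T_start)/(T_boil − T_start)
V_dec = 24.7·(67.0 − 52.8)/(100 − 52.8)

7.4309 L


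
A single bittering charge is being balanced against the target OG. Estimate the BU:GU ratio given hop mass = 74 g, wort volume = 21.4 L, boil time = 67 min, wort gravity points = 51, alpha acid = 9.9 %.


U = 1.65·0.000125^(GP/1000)·(1−e^(−0.04t))/4.15;  IBU = (α/100)·m·U·1000/V;  BU:GU = IBU/GP
U = 1.65·0.000125^(51/1000)·(1−e^(−0.04·67))/4.15 = 0.2342
IBU = (9.9/100)·74·0.2342·1000/21.4 = 80.1650
BU:GU = 80.1650/51

1.5719


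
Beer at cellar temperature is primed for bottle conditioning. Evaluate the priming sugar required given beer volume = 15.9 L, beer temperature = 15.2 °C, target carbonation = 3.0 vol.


residual = 14.695·(0.01821 + 0.09011·e^(−0.04·T));  sugar = (target − residual)·4.0·V
residual = 14.695·(0.01821 + 0.09011·e^(−0.04·15.2)) = 0.9885
sugar = (3.0 − 0.9885)·4.0·15.9

127.9299 g


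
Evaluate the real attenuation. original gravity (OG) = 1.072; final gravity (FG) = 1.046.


AA = (OG−FG)/(OG−1)·100;  RA = AA·0.8192
AA = (1.072 − 1.046)/(1.072 − 1)·100 = 36.1111
RA = 36.1111·0.8192

29.5822 %


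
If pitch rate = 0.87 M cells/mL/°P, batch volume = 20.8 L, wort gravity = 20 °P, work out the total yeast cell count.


cells (billions) = rate · V_L · °P
cells = 0.87 · 20.8 · 20

361.9200 billion cells


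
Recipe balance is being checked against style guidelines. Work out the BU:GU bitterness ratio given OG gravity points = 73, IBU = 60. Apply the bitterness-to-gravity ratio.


BU:GU = IBU / OG_points
BU:GU = 60 / 73

0.8219


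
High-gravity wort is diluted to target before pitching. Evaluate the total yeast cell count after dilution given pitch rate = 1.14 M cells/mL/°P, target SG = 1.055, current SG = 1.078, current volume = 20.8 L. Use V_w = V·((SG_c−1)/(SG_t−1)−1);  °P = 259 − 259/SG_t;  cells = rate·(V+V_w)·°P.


V_w = 20.8·((1.078−1)/(1.055−1)−1) = 8.6982
V_final = 20.8 + 8.6982 = 29.4982
°P = 259 − 259/1.055 = 13.5024
cells = 1.14·29.4982·13.5024

454.0567 billion cells


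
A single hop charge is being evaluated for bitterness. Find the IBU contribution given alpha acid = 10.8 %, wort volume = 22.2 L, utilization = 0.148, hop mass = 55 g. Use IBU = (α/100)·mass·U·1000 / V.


IBU = (10.8/100)·55·0.148·1000 / 22.2

39.6000 IBU


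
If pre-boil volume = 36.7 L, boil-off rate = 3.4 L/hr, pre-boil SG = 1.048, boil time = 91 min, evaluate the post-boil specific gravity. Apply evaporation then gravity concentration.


V_post = V_pre − rate·(t/60);  SG_post = 1 + (SG_pre−1)·V_pre/V_post
V_post = 36.7 − 3.4·(91/60) = 31.5433
SG_post = 1 + (1.048 − 1)·36.7/31.5433

1.0558


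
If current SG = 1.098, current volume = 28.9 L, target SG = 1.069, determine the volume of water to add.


V_water = V·((SG_curr − 1)/(SG_target − 1) − 1)
V_water = 28.9·((1.098 − 1)/(1.069 − 1) − 1)

12.1464 L


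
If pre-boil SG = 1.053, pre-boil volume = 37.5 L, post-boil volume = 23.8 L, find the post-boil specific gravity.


SG_post = 1 + (SG_pre − 1)·V_pre/V_post
pts_pre = (1.053 − 1)·1000 = 53.0000
pts_post = 53.0000·37.5/23.8 = 83.5084
SG_post = 1 + 83.5084/1000

1.0835


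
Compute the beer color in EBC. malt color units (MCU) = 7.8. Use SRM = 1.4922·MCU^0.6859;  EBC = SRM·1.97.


SRM = 1.4922·7.8^0.6859 = 6.1054
EBC = 6.1054·1.97

12.0277 EBC


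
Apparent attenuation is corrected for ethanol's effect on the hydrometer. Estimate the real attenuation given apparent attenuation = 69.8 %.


RA = AA · 0.8192
RA = 69.8 · 0.8192

57.1802 %


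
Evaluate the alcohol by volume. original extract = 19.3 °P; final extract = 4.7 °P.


SG = 259/(259 − P);  ABV = (OG − FG)·131.25
OG = 259/(259 − 19.3) = 1.0805
FG = 259/(259 − 4.7) = 1.0185
ABV = (1.0805 − 1.0185)·131.25

8.1421 % ABV


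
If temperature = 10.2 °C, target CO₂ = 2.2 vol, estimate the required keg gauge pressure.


psi = vols/(0.01821 + 0.09011·e^(−0.04·T)) − 14.695
psi = 2.2/(0.01821 + 0.09011·e^(−0.04·10.2)) − 14.695

13.4627 psi


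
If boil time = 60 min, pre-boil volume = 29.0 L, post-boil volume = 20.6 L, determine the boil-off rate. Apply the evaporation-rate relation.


rate = (V_pre − V_post) / (t_min/60)
rate = (29.0 − 20.6) / (60/60)

8.4000 L/hr


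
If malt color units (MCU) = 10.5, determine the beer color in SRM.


SRM = 1.4922 · MCU^0.6859
SRM = 1.4922 · 10.5^0.6859

7.4862 SRM


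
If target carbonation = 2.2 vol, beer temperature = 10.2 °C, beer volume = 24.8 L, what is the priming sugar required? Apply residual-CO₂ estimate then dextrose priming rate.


residual = 14.695·(0.01821 + 0.09011·e^(−0.04·T));  sugar = (target − residual)·4.0·V
residual = 14.695·(0.01821 + 0.09011·e^(−0.04·10.2)) = 1.1481
sugar = (2.2 − 1.1481)·4.0·24.8

104.3446 g


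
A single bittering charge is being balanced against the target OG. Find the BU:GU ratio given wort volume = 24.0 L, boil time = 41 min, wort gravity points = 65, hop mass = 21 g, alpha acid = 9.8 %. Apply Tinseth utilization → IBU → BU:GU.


U = 1.65·0.000125^(GP/1000)·(1−e^(−0.04t))/4.15;  IBU = (α/100)·m·U·1000/V;  BU:GU = IBU/GP
U = 1.65·0.000125^(65/1000)·(1−e^(−0.04·41))/4.15 = 0.1787
IBU = (9.8/100)·21·0.1787·1000/24.0 = 15.3220
BU:GU = 15.3220/65

0.2357


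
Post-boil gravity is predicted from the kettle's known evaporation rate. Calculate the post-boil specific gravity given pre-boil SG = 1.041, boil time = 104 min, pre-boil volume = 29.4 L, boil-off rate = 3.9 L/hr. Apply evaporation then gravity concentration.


V_post = V_pre − rate·(t/60);  SG_post = 1 + (SG_pre−1)·V_pre/V_post
V_post = 29.4 − 3.9·(104/60) = 22.6400
SG_post = 1 + (1.041 − 1)·29.4/22.6400

1.0532


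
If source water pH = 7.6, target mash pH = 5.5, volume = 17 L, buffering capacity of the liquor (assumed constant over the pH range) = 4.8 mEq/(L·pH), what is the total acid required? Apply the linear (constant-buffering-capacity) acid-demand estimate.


acid = buffering capacity · (pH_source − pH_target) · V
acid = 4.8 · (7.6 − 5.5) · 17

171.3600 mEq


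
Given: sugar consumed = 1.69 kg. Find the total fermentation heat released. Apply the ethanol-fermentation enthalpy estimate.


Q = m_sugar · 590 kJ/kg
Q = 1.69 · 590

997.1000 kJ


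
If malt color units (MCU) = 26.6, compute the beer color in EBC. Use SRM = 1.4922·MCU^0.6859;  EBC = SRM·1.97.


SRM = 1.4922·26.6^0.6859 = 14.1629
EBC = 14.1629·1.97

27.9010 EBC


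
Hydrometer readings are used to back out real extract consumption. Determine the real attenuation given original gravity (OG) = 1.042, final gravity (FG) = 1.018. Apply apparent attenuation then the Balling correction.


AA = (OG−FG)/(OG−1)·100;  RA = AA·0.8192
AA = (1.042 − 1.018)/(1.042 − 1)·100 = 57.1429
RA = 57.1429·0.8192

46.8114 %


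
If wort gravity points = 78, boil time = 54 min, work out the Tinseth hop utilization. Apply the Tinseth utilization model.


U = 1.65·0.000125^(GP/1000) · (1 − e^(−0.04·t))/4.15
bigness = 1.65·0.000125^(78/1000) = 0.8185
boil_factor = (1 − e^(−0.04·54))/4.15 = 0.2132
U = 0.8185 · 0.2132

0.1745


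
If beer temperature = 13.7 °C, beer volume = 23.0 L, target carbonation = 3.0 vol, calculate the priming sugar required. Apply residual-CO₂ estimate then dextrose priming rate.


residual = 14.695·(0.01821 + 0.09011·e^(−0.04·T));  sugar = (target − residual)·4.0·V
residual = 14.695·(0.01821 + 0.09011·e^(−0.04·13.7)) = 1.0331
sugar = (3.0 − 1.0331)·4.0·23.0

180.9545 g


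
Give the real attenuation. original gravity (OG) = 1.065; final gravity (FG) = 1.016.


AA = (OG−FG)/(OG−1)·100;  RA = AA·0.8192
AA = (1.065 − 1.016)/(1.065 − 1)·100 = 75.3846
RA = 75.3846·0.8192

61.7551 %


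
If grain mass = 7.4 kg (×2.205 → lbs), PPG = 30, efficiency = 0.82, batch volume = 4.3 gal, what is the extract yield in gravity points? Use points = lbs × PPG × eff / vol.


lbs = 7.4 × 2.205 = 16.3170
points = 16.3170 × 30 × 0.82 / 4.3

93.3484 points


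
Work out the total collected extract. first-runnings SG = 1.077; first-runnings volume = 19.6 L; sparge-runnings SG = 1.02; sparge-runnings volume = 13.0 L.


total = Σ (SG_i − 1)·1000·V_i
first = (1.077 − 1)·1000·19.6 = 1509.2000
sparge = (1.02 − 1)·1000·13.0 = 260.0000
total = 1509.2000 + 260.0000

1769.2000 gravity·L


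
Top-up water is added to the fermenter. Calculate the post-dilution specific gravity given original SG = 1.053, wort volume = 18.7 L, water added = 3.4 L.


SG_new = 1 + (SG_old − 1)·V_old/(V_old + V_water)
pts = (1.053 − 1)·1000·18.7/(18.7 + 3.4) = 44.8462
SG_new = 1 + 44.8462/1000

1.0448


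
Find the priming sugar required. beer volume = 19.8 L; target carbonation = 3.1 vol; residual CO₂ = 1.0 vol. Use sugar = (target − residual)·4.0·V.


sugar = (3.1 − 1.0)·4.0·19.8

166.3200 g


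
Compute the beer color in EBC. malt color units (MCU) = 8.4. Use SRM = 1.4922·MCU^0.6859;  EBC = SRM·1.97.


SRM = 1.4922·8.4^0.6859 = 6.4238
EBC = 6.4238·1.97

12.6548 EBC


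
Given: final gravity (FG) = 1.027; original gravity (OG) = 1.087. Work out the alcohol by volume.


ABV = (OG − FG) · 131.25
ABV = (1.087 − 1.027) · 131.25

7.8750 % ABV


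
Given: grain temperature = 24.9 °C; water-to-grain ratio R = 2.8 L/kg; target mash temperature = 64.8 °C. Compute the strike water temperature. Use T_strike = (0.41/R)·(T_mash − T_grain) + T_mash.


T_strike = (0.41/2.8)·(64.8 − 24.9) + 64.8

70.6425 °C


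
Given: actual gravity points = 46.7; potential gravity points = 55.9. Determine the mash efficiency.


efficiency = actual / potential × 100
efficiency = 46.7 / 55.9 × 100

83.5420 %


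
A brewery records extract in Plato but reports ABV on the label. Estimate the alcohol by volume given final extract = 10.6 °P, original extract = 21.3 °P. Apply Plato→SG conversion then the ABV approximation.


SG = 259/(259 − P);  ABV = (OG − FG)·131.25
OG = 259/(259 − 21.3) = 1.0896
FG = 259/(259 − 10.6) = 1.0427
ABV = (1.0896 − 1.0427)·131.25

6.1603 % ABV


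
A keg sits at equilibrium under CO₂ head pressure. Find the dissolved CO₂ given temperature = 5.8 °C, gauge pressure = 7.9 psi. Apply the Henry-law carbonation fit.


vols = (P + 14.695)·(0.01821 + 0.09011·e^(−0.04·T))
vols = (7.9 + 14.695)·(0.01821 + 0.09011·e^(−0.04·5.8))

2.0259 volumes


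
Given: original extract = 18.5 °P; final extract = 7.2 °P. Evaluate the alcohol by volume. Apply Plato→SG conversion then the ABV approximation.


SG = 259/(259 − P);  ABV = (OG − FG)·131.25
OG = 259/(259 − 18.5) = 1.0769
FG = 259/(259 − 7.2) = 1.0286
ABV = (1.0769 − 1.0286)·131.25

6.3432 % ABV


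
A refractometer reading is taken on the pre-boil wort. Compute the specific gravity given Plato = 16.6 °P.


SG = 259/(259 − P)
SG = 259/(259 − 16.6)

1.0685


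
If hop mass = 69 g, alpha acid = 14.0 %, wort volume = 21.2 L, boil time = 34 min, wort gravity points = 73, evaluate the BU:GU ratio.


U = 1.65·0.000125^(GP/1000)·(1−e^(−0.04t))/4.15;  IBU = (α/100)·m·U·1000/V;  BU:GU = IBU/GP
U = 1.65·0.000125^(73/1000)·(1−e^(−0.04·34))/4.15 = 0.1534
IBU = (14.0/100)·69·0.1534·1000/21.2 = 69.8777
BU:GU = 69.8777/73

0.9572


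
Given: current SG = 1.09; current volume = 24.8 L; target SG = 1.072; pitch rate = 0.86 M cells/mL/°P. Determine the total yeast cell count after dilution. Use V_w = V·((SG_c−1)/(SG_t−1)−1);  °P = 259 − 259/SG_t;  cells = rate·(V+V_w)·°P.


V_w = 24.8·((1.09−1)/(1.072−1)−1) = 6.2000
V_final = 24.8 + 6.2000 = 31.0000
°P = 259 − 259/1.072 = 17.3955
cells = 0.86·31.0000·17.3955

463.7646 billion cells


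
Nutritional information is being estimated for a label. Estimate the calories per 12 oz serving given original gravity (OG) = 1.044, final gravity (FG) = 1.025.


ABW = (OG−FG)·131.25·0.79/FG;  °P = 259 − 259/SG (for OG→OE and FG→AE);  RE = 0.1808·OE + 0.8192·AE;  Cal = (6.9·ABW + 4·(RE−0.1))·FG·3.55
ABW = (1.044 − 1.025)·131.25·0.79/1.025 = 1.9220
OE = 259 − 259/1.044 = 10.9157 °P
AE = 259 − 259/1.025 = 6.3171 °P
RE = 0.1808·10.9157 + 0.8192·6.3171 = 7.1485 °P
Cal = (6.9·1.9220 + 4·(7.1485−0.1))·1.025·3.55

150.8477 kcal


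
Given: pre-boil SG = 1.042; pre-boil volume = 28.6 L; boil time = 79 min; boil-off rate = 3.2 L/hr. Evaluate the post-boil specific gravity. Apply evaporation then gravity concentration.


V_post = V_pre − rate·(t/60);  SG_post = 1 + (SG_pre−1)·V_pre/V_post
V_post = 28.6 − 3.2·(79/60) = 24.3867
SG_post = 1 + (1.042 − 1)·28.6/24.3867

1.0493


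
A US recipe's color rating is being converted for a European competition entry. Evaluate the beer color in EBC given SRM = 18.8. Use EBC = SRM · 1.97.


EBC = 18.8 · 1.97

37.0360 EBC


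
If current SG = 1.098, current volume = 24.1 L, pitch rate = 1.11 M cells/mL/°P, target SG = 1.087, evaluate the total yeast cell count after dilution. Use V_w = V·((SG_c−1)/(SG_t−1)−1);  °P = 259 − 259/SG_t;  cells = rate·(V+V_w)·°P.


V_w = 24.1·((1.098−1)/(1.087−1)−1) = 3.0471
V_final = 24.1 + 3.0471 = 27.1471
°P = 259 − 259/1.087 = 20.7295
cells = 1.11·27.1471·20.7295

624.6494 billion cells


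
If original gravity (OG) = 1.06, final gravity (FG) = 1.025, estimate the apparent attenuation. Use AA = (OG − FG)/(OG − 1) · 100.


AA = (1.06 − 1.025)/(1.06 − 1) · 100

58.3333 %


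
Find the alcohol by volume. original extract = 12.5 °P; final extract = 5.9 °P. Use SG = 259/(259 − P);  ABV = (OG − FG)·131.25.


OG = 259/(259 − 12.5) = 1.0507
FG = 259/(259 − 5.9) = 1.0233
ABV = (1.0507 − 1.0233)·131.25

3.5961 % ABV


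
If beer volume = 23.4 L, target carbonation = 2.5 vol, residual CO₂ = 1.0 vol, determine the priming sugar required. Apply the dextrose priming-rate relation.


sugar = (target − residual)·4.0·V
sugar = (2.5 − 1.0)·4.0·23.4

140.4000 g


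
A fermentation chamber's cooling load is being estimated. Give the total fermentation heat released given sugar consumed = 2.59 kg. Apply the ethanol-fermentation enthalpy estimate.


Q = m_sugar · 590 kJ/kg
Q = 2.59 · 590

1528.1000 kJ


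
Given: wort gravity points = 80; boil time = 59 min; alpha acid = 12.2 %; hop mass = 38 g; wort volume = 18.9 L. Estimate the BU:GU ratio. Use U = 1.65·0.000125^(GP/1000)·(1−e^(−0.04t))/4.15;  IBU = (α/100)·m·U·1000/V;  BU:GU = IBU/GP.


U = 1.65·0.000125^(80/1000)·(1−e^(−0.04·59))/4.15 = 0.1754
IBU = (12.2/100)·38·0.1754·1000/18.9 = 43.0325
BU:GU = 43.0325/80

0.5379


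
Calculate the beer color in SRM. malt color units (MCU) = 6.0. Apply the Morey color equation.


SRM = 1.4922 · MCU^0.6859
SRM = 1.4922 · 6.0^0.6859

5.0999 SRM


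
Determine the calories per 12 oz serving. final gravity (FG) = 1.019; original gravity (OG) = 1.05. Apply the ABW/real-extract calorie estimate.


ABW = (OG−FG)·131.25·0.79/FG;  °P = 259 − 259/SG (for OG→OE and FG→AE);  RE = 0.1808·OE + 0.8192·AE;  Cal = (6.9·ABW + 4·(RE−0.1))·FG·3.55
ABW = (1.05 − 1.019)·131.25·0.79/1.019 = 3.1544
OE = 259 − 259/1.05 = 12.3333 °P
AE = 259 − 259/1.019 = 4.8292 °P
RE = 0.1808·12.3333 + 0.8192·4.8292 = 6.1860 °P
Cal = (6.9·3.1544 + 4·(6.1860−0.1))·1.019·3.55

166.7976 kcal


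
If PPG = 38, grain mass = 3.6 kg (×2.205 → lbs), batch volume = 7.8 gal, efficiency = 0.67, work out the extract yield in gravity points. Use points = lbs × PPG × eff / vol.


lbs = 3.6 × 2.205 = 7.9380
points = 7.9380 × 38 × 0.67 / 7.8

25.9104 points


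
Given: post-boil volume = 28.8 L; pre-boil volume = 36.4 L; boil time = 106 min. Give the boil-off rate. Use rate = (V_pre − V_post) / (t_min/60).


rate = (36.4 − 28.8) / (106/60)

4.3019 L/hr


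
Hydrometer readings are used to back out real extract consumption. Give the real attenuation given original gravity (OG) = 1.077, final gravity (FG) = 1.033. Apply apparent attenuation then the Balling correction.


AA = (OG−FG)/(OG−1)·100;  RA = AA·0.8192
AA = (1.077 − 1.033)/(1.077 − 1)·100 = 57.1429
RA = 57.1429·0.8192

46.8114 %


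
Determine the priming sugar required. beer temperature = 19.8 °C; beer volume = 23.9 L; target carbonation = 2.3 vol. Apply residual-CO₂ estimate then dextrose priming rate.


residual = 14.695·(0.01821 + 0.09011·e^(−0.04·T));  sugar = (target − residual)·4.0·V
residual = 14.695·(0.01821 + 0.09011·e^(−0.04·19.8)) = 0.8674
sugar = (2.3 − 0.8674)·4.0·23.9

136.9603 g


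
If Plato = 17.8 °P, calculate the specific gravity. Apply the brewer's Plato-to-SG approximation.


SG = 259/(259 − P)
SG = 259/(259 − 17.8)

1.0738


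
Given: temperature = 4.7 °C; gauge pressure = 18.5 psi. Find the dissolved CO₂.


vols = (P + 14.695)·(0.01821 + 0.09011·e^(−0.04·T))
vols = (18.5 + 14.695)·(0.01821 + 0.09011·e^(−0.04·4.7))

3.0830 volumes


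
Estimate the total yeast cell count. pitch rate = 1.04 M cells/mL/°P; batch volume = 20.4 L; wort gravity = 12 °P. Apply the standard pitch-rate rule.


cells (billions) = rate · V_L · °P
cells = 1.04 · 20.4 · 12

254.5920 billion cells


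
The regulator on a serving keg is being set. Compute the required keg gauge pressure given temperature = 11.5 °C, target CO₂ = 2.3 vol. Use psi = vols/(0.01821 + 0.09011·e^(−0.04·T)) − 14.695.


psi = 2.3/(0.01821 + 0.09011·e^(−0.04·11.5)) − 14.695

15.9329 psi


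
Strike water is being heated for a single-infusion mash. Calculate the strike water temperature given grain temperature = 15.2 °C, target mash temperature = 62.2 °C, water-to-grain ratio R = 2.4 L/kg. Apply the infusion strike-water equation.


T_strike = (0.41/R)·(T_mash − T_grain) + T_mash
T_strike = (0.41/2.4)·(62.2 − 15.2) + 62.2

70.2292 °C


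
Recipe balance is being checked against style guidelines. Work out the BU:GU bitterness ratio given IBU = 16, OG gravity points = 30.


BU:GU = IBU / OG_points
BU:GU = 16 / 30

0.5333


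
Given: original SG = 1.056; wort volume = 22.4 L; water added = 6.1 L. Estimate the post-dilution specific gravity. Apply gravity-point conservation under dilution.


SG_new = 1 + (SG_old − 1)·V_old/(V_old + V_water)
pts = (1.056 − 1)·1000·22.4/(22.4 + 6.1) = 44.0140
SG_new = 1 + 44.0140/1000

1.0440


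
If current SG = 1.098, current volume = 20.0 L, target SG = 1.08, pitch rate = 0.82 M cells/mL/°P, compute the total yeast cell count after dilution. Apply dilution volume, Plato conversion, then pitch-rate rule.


V_w = V·((SG_c−1)/(SG_t−1)−1);  °P = 259 − 259/SG_t;  cells = rate·(V+V_w)·°P
V_w = 20.0·((1.098−1)/(1.08−1)−1) = 4.5000
V_final = 20.0 + 4.5000 = 24.5000
°P = 259 − 259/1.08 = 19.1852
cells = 0.82·24.5000·19.1852

385.4304 billion cells


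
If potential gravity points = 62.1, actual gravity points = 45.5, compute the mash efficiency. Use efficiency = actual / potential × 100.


efficiency = 45.5 / 62.1 × 100

73.2689 %


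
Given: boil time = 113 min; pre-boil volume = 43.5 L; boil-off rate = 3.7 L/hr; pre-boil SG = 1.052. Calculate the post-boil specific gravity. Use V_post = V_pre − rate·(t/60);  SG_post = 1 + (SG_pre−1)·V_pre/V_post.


V_post = 43.5 − 3.7·(113/60) = 36.5317
SG_post = 1 + (1.052 − 1)·43.5/36.5317

1.0619


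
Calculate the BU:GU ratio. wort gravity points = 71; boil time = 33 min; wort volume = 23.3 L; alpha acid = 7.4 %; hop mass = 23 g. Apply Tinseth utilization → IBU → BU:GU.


U = 1.65·0.000125^(GP/1000)·(1−e^(−0.04t))/4.15;  IBU = (α/100)·m·U·1000/V;  BU:GU = IBU/GP
U = 1.65·0.000125^(71/1000)·(1−e^(−0.04·33))/4.15 = 0.1539
IBU = (7.4/100)·23·0.1539·1000/23.3 = 11.2446
BU:GU = 11.2446/71

0.1584


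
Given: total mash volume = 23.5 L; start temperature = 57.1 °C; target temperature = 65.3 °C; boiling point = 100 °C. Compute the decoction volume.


V_dec = V_total·(T_target − T_start)/(T_boil − T_start)
V_dec = 23.5·(65.3 − 57.1)/(100 − 57.1)

4.4918 L


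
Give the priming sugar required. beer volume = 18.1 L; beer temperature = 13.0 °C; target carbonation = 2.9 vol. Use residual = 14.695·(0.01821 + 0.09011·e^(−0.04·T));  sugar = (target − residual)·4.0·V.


residual = 14.695·(0.01821 + 0.09011·e^(−0.04·13.0)) = 1.0548
sugar = (2.9 − 1.0548)·4.0·18.1

133.5896 g


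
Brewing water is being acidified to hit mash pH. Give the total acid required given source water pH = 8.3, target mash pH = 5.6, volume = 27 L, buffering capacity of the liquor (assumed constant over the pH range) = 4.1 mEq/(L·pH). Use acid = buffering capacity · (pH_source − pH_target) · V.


acid = 4.1 · (8.3 − 5.6) · 27

298.8900 mEq


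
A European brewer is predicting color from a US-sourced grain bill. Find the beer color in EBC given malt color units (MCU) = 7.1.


SRM = 1.4922·MCU^0.6859;  EBC = SRM·1.97
SRM = 1.4922·7.1^0.6859 = 5.7241
EBC = 5.7241·1.97

11.2764 EBC


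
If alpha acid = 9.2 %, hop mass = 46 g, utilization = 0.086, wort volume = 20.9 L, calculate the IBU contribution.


IBU = (α/100)·mass·U·1000 / V
IBU = (9.2/100)·46·0.086·1000 / 20.9

17.4140 IBU


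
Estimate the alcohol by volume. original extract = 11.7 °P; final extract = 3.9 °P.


SG = 259/(259 − P);  ABV = (OG − FG)·131.25
OG = 259/(259 − 11.7) = 1.0473
FG = 259/(259 − 3.9) = 1.0153
ABV = (1.0473 − 1.0153)·131.25

4.2030 % ABV


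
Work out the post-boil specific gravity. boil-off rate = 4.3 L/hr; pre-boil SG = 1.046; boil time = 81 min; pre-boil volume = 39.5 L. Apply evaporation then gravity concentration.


V_post = V_pre − rate·(t/60);  SG_post = 1 + (SG_pre−1)·V_pre/V_post
V_post = 39.5 − 4.3·(81/60) = 33.6950
SG_post = 1 + (1.046 − 1)·39.5/33.6950

1.0539


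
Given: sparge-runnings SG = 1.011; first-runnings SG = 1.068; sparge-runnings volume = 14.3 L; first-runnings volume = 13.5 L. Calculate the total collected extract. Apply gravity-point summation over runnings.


total = Σ (SG_i − 1)·1000·V_i
first = (1.068 − 1)·1000·13.5 = 918.0000
sparge = (1.011 − 1)·1000·14.3 = 157.3000
total = 918.0000 + 157.3000

1075.3000 gravity·L


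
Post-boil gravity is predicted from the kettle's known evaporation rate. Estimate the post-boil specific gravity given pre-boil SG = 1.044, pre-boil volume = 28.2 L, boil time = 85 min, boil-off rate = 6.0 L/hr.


V_post = V_pre − rate·(t/60);  SG_post = 1 + (SG_pre−1)·V_pre/V_post
V_post = 28.2 − 6.0·(85/60) = 19.7000
SG_post = 1 + (1.044 − 1)·28.2/19.7000

1.0630


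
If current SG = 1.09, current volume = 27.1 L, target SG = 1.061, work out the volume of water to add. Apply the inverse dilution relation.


V_water = V·((SG_curr − 1)/(SG_target − 1) − 1)
V_water = 27.1·((1.09 − 1)/(1.061 − 1) − 1)

12.8836 L


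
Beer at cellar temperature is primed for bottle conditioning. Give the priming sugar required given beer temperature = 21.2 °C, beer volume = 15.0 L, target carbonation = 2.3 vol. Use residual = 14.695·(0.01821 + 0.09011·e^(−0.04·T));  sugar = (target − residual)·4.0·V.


residual = 14.695·(0.01821 + 0.09011·e^(−0.04·21.2)) = 0.8347
sugar = (2.3 − 0.8347)·4.0·15.0

87.9181 g


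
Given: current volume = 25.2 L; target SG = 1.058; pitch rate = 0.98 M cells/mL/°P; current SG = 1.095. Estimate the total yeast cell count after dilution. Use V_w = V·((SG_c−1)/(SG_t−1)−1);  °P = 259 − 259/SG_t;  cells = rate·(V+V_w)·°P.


V_w = 25.2·((1.095−1)/(1.058−1)−1) = 16.0759
V_final = 25.2 + 16.0759 = 41.2759
°P = 259 − 259/1.058 = 14.1985
cells = 0.98·41.2759·14.1985

574.3337 billion cells


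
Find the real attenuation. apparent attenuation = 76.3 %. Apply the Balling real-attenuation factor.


RA = AA · 0.8192
RA = 76.3 · 0.8192

62.5050 %


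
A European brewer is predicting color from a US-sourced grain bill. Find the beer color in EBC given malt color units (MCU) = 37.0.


SRM = 1.4922·MCU^0.6859;  EBC = SRM·1.97
SRM = 1.4922·37.0^0.6859 = 17.7606
EBC = 17.7606·1.97

34.9883 EBC


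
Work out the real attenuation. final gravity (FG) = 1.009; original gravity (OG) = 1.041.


AA = (OG−FG)/(OG−1)·100;  RA = AA·0.8192
AA = (1.041 − 1.009)/(1.041 − 1)·100 = 78.0488
RA = 78.0488·0.8192

63.9376 %


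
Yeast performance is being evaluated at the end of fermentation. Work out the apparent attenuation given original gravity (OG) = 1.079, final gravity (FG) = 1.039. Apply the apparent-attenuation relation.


AA = (OG − FG)/(OG − 1) · 100
AA = (1.079 − 1.039)/(1.079 − 1) · 100

50.6329 %


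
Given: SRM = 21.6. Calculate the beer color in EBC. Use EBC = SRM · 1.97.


EBC = 21.6 · 1.97

42.5520 EBC


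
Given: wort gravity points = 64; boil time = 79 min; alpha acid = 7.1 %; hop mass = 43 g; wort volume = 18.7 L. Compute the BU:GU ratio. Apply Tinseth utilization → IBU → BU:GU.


U = 1.65·0.000125^(GP/1000)·(1−e^(−0.04t))/4.15;  IBU = (α/100)·m·U·1000/V;  BU:GU = IBU/GP
U = 1.65·0.000125^(64/1000)·(1−e^(−0.04·79))/4.15 = 0.2142
IBU = (7.1/100)·43·0.2142·1000/18.7 = 34.9700
BU:GU = 34.9700/64

0.5464


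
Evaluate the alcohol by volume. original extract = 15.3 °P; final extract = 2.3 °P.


SG = 259/(259 − P);  ABV = (OG − FG)·131.25
OG = 259/(259 − 15.3) = 1.0628
FG = 259/(259 − 2.3) = 1.0090
ABV = (1.0628 − 1.0090)·131.25

7.0642 % ABV


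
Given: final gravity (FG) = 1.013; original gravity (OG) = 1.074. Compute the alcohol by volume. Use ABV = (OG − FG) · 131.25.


ABV = (1.074 − 1.013) · 131.25

8.0063 % ABV


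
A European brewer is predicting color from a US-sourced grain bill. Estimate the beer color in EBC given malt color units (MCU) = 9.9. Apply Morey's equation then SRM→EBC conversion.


SRM = 1.4922·MCU^0.6859;  EBC = SRM·1.97
SRM = 1.4922·9.9^0.6859 = 7.1901
EBC = 7.1901·1.97

14.1644 EBC


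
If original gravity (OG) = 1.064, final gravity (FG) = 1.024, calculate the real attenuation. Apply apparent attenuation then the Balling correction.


AA = (OG−FG)/(OG−1)·100;  RA = AA·0.8192
AA = (1.064 − 1.024)/(1.064 − 1)·100 = 62.5000
RA = 62.5000·0.8192

51.2000 %


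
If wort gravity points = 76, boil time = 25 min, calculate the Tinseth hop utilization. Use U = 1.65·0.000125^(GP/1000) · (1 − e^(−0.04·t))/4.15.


bigness = 1.65·0.000125^(76/1000) = 0.8334
boil_factor = (1 − e^(−0.04·25))/4.15 = 0.1523
U = 0.8334 · 0.1523

0.1269


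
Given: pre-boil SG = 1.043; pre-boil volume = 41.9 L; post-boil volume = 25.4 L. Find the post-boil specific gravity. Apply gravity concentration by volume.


SG_post = 1 + (SG_pre − 1)·V_pre/V_post
pts_pre = (1.043 − 1)·1000 = 43.0000
pts_post = 43.0000·41.9/25.4 = 70.9331
SG_post = 1 + 70.9331/1000

1.0709


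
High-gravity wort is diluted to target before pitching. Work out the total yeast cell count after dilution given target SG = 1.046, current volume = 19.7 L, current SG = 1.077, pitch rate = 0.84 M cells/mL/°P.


V_w = V·((SG_c−1)/(SG_t−1)−1);  °P = 259 − 259/SG_t;  cells = rate·(V+V_w)·°P
V_w = 19.7·((1.077−1)/(1.046−1)−1) = 13.2761
V_final = 19.7 + 13.2761 = 32.9761
°P = 259 − 259/1.046 = 11.3901
cells = 0.84·32.9761·11.3901

315.5036 billion cells


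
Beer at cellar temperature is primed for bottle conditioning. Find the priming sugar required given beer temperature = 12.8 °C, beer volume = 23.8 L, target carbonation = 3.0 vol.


residual = 14.695·(0.01821 + 0.09011·e^(−0.04·T));  sugar = (target − residual)·4.0·V
residual = 14.695·(0.01821 + 0.09011·e^(−0.04·12.8)) = 1.0612
sugar = (3.0 − 1.0612)·4.0·23.8

184.5773 g


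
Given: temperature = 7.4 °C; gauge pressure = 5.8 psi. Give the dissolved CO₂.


vols = (P + 14.695)·(0.01821 + 0.09011·e^(−0.04·T))
vols = (5.8 + 14.695)·(0.01821 + 0.09011·e^(−0.04·7.4))

1.7468 volumes


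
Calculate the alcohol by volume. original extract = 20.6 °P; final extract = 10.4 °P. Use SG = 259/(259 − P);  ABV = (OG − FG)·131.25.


OG = 259/(259 − 20.6) = 1.0864
FG = 259/(259 − 10.4) = 1.0418
ABV = (1.0864 − 1.0418)·131.25

5.8505 % ABV


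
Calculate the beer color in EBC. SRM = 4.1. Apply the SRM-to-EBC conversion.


EBC = SRM · 1.97
EBC = 4.1 · 1.97

8.0770 EBC


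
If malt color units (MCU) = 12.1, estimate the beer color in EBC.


SRM = 1.4922·MCU^0.6859;  EBC = SRM·1.97
SRM = 1.4922·12.1^0.6859 = 8.2511
EBC = 8.2511·1.97

16.2546 EBC


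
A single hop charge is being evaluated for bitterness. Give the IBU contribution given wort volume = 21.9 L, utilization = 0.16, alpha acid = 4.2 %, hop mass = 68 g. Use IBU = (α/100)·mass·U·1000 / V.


IBU = (4.2/100)·68·0.16·1000 / 21.9

20.8658 IBU


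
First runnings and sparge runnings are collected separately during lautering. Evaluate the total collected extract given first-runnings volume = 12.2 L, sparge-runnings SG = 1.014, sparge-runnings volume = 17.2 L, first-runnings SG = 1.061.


total = Σ (SG_i − 1)·1000·V_i
first = (1.061 − 1)·1000·12.2 = 744.2000
sparge = (1.014 − 1)·1000·17.2 = 240.8000
total = 744.2000 + 240.8000

985.0000 gravity·L


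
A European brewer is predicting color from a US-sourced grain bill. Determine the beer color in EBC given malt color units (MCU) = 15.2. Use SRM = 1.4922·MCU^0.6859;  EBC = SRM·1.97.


SRM = 1.4922·15.2^0.6859 = 9.6484
EBC = 9.6484·1.97

19.0073 EBC


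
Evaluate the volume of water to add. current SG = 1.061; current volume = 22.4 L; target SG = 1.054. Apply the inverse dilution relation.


V_water = V·((SG_curr − 1)/(SG_target − 1) − 1)
V_water = 22.4·((1.061 − 1)/(1.054 − 1) − 1)

2.9037 L


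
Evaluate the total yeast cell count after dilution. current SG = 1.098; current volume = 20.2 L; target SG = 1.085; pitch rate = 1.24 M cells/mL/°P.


V_w = V·((SG_c−1)/(SG_t−1)−1);  °P = 259 − 259/SG_t;  cells = rate·(V+V_w)·°P
V_w = 20.2·((1.098−1)/(1.085−1)−1) = 3.0894
V_final = 20.2 + 3.0894 = 23.2894
°P = 259 − 259/1.085 = 20.2903
cells = 1.24·23.2894·20.2903

585.9616 billion cells


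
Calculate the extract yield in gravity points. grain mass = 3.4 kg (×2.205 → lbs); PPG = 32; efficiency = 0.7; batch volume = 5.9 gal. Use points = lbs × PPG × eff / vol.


lbs = 3.4 × 2.205 = 7.4970
points = 7.4970 × 32 × 0.7 / 5.9

28.4632 points


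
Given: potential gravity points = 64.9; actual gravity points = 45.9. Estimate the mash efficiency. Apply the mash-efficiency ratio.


efficiency = actual / potential × 100
efficiency = 45.9 / 64.9 × 100

70.7242 %


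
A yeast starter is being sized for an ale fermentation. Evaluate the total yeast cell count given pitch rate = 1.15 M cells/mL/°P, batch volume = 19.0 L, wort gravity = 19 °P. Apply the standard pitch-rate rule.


cells (billions) = rate · V_L · °P
cells = 1.15 · 19.0 · 19

415.1500 billion cells


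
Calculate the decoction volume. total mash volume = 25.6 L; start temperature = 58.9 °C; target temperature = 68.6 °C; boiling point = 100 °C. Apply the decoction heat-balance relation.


V_dec = V_total·(T_target − T_start)/(T_boil − T_start)
V_dec = 25.6·(68.6 − 58.9)/(100 − 58.9)

6.0418 L


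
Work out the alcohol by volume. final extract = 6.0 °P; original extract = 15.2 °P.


SG = 259/(259 − P);  ABV = (OG − FG)·131.25
OG = 259/(259 − 15.2) = 1.0623
FG = 259/(259 − 6.0) = 1.0237
ABV = (1.0623 − 1.0237)·131.25

5.0703 % ABV


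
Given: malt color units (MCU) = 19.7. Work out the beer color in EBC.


SRM = 1.4922·MCU^0.6859;  EBC = SRM·1.97
SRM = 1.4922·19.7^0.6859 = 11.5266
EBC = 11.5266·1.97

22.7074 EBC


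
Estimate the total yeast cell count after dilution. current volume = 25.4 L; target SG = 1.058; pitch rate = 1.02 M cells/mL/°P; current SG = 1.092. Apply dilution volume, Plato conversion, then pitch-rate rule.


V_w = V·((SG_c−1)/(SG_t−1)−1);  °P = 259 − 259/SG_t;  cells = rate·(V+V_w)·°P
V_w = 25.4·((1.092−1)/(1.058−1)−1) = 14.8897
V_final = 25.4 + 14.8897 = 40.2897
°P = 259 − 259/1.058 = 14.1985
cells = 1.02·40.2897·14.1985

583.4932 billion cells


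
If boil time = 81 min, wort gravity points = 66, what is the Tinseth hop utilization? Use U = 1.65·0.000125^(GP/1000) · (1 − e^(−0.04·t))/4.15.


bigness = 1.65·0.000125^(66/1000) = 0.9118
boil_factor = (1 − e^(−0.04·81))/4.15 = 0.2315
U = 0.9118 · 0.2315

0.2111


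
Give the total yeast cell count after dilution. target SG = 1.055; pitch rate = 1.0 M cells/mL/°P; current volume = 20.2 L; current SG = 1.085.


V_w = V·((SG_c−1)/(SG_t−1)−1);  °P = 259 − 259/SG_t;  cells = rate·(V+V_w)·°P
V_w = 20.2·((1.085−1)/(1.055−1)−1) = 11.0182
V_final = 20.2 + 11.0182 = 31.2182
°P = 259 − 259/1.055 = 13.5024
cells = 1.0·31.2182·13.5024

421.5194 billion cells


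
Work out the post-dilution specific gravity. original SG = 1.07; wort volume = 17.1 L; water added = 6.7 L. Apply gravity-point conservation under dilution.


SG_new = 1 + (SG_old − 1)·V_old/(V_old + V_water)
pts = (1.07 − 1)·1000·17.1/(17.1 + 6.7) = 50.2941
SG_new = 1 + 50.2941/1000

1.0503


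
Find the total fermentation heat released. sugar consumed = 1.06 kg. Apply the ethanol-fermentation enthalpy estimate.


Q = m_sugar · 590 kJ/kg
Q = 1.06 · 590

625.4000 kJ


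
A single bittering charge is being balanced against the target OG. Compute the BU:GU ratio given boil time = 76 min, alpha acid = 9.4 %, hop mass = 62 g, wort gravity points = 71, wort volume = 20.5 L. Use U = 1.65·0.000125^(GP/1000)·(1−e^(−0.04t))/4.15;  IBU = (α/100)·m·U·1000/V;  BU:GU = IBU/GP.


U = 1.65·0.000125^(71/1000)·(1−e^(−0.04·76))/4.15 = 0.2000
IBU = (9.4/100)·62·0.2000·1000/20.5 = 56.8584
BU:GU = 56.8584/71

0.8008


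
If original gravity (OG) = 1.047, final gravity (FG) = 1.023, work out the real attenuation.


AA = (OG−FG)/(OG−1)·100;  RA = AA·0.8192
AA = (1.047 − 1.023)/(1.047 − 1)·100 = 51.0638
RA = 51.0638·0.8192

41.8315 %


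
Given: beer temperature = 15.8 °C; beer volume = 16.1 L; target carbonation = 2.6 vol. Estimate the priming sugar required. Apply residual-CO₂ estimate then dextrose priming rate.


residual = 14.695·(0.01821 + 0.09011·e^(−0.04·T));  sugar = (target − residual)·4.0·V
residual = 14.695·(0.01821 + 0.09011·e^(−0.04·15.8)) = 0.9714
sugar = (2.6 − 0.9714)·4.0·16.1

104.8801 g


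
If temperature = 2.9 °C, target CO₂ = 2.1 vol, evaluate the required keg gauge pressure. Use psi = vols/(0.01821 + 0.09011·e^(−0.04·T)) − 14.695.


psi = 2.1/(0.01821 + 0.09011·e^(−0.04·2.9)) − 14.695

6.6355 psi


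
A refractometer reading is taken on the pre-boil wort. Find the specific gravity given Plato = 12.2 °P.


SG = 259/(259 − P)
SG = 259/(259 − 12.2)

1.0494


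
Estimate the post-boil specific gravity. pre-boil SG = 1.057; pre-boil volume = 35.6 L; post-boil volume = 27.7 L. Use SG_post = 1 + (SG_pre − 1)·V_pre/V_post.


pts_pre = (1.057 − 1)·1000 = 57.0000
pts_post = 57.0000·35.6/27.7 = 73.2563
SG_post = 1 + 73.2563/1000

1.0733
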